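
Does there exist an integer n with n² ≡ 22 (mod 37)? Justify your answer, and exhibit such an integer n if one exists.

No such integer exists.

Apply Euler's criterion with the prime 37: 22 is a quadratic residue iff 22^18 ≡ 1 (mod 37), and a non-residue iff it is ≡ −1.
Squaring successively (mod 37): 22^2 = 484 ≡ 3; 22^4 ≡ 3² = 9 ≡ 9; 22^8 ≡ 9² = 81 ≡ 7; 22^16 ≡ 7² = 49 ≡ 12.
Since 18 = 16 + 2, 22^18 ≡ 12 · 3; multiplying out mod 37: 12·3 = 36 ≡ 36. Thus 22^18 ≡ 36 ≡ −1 (mod 37).
The value −1 means 22 is a non-residue modulo 37, so n² ≡ 22 (mod 37) is impossible.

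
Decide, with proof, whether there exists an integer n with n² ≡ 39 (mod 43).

43 is prime, so by Euler's criterion 39 is a square mod 43 iff 39^((43−1)/2) = 39^21 ≡ 1 (mod 43).
Repeated squaring mod 43: 39^2 = 1521 ≡ 16; 39^4 ≡ 16² = 256 ≡ 41; 39^8 ≡ 41² = 1681 ≡ 4; 39^16 ≡ 4² = 16 ≡ 16.
Since 21 = 16 + 4 + 1, 39^21 ≡ 16 · 41 · 39; multiplying out mod 43: 16·41 = 656 ≡ 11, then 11·39 = 429 ≡ 42. Thus 39^21 ≡ 42 ≡ −1 (mod 43).
The value −1 means 39 is a non-residue modulo 43, so n² ≡ 39 (mod 43) is impossible.

No, no such integer exists.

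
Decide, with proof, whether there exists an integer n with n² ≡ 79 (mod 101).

n = 33

Take n = 33. Then 33² = 1089 = 10·101 + 79, so 33² ≡ 79 (mod 101).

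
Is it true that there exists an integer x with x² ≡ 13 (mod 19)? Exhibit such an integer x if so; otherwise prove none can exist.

No such integer exists.

Squares mod 19 repeat after x = 9 (as (−x)² = x²); for x = 0..9 they are 0, 1, 4, 9, 16, 6, 17, 11, 7, 5.
So the quadratic residues mod 19 are {0, 1, 4, 5, 6, 7, 9, 11, 16, 17}, and 13 is not among them.
Therefore x² ≡ 13 (mod 19) has no solution.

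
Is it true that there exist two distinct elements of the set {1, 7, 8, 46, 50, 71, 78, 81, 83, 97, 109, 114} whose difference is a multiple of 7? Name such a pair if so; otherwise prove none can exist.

The pair (1, 8) works.

Both 1 and 8 leave remainder 1 on division by 7; their difference 7 = 1·7 is a multiple of 7.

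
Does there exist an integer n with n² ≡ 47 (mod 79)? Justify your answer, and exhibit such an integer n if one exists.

79 is prime, so by Euler's criterion 47 is a square mod 79 iff 47^((79−1)/2) = 47^39 ≡ 1 (mod 79).
Squaring successively (mod 79): 47^2 = 2209 ≡ 76; 47^4 ≡ 76² = 5776 ≡ 9; 47^8 ≡ 9² = 81 ≡ 2; 47^16 ≡ 2² = 4 ≡ 4; 47^32 ≡ 4² = 16 ≡ 16.
Since 39 = 32 + 4 + 2 + 1, 47^39 ≡ 16 · 9 · 76 · 47; multiplying out mod 79: 16·9 = 144 ≡ 65, then 65·76 = 4940 ≡ 42, then 42·47 = 1974 ≡ 78. Thus 47^39 ≡ 78 ≡ −1 (mod 79).
The value −1 means 47 is a non-residue modulo 79, so n² ≡ 47 (mod 79) is impossible.

No, no such integer exists.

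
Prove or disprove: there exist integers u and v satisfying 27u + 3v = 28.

Any value of 27u + 3v is a multiple of gcd(27, 3) = 3.
However 28 leaves remainder 1 on division by 3.
So the equation is unsolvable over ℤ.

No, no such integers exist.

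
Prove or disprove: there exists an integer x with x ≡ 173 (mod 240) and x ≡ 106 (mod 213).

gcd(240, 213) = 3. If x ≡ 173 (mod 240) and x ≡ 106 (mod 213), then x ≡ 173 (mod 3) and x ≡ 106 (mod 3).
These are incompatible: 173 − 106 = 67 is not divisible by 3.
Therefore no such x exists.

No such integer exists.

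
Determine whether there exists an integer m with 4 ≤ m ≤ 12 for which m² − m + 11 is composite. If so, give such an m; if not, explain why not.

m = 11

At m = 11: 11² − 11 + 11 = 121 = 11·11, which is composite.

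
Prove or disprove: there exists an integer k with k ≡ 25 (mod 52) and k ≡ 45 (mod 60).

k = 285

Here gcd(52, 60) = 4, and both 25 and 45 leave remainder 1 mod 4, so the system is consistent.
Step through k = 25, 25 + 52, 25 + 2·52, …: the values 25, 77, 129, 181, 233, 285 reduce mod 60 to 25, 17, 9, 1, 53, 45. The value 285 hits 45.
Check: 285 mod 52 = 25, 285 mod 60 = 45. ✓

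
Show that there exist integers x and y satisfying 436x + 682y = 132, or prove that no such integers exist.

x = 66, y = -42

Since gcd(436, 682) = 2 and 132 = 2·66, Bézout's identity guarantees a solution.
Dividing through by 2 reduces the equation to 218x + 341y = 66.
Euclidean algorithm: 341 = 1·218 + 123, 218 = 1·123 + 95, 123 = 1·95 + 28, 95 = 3·28 + 11, 28 = 2·11 + 6, 11 = 1·6 + 5, 6 = 1·5 + 1, 5 = 5·1 + 0.
Back-substituting, 1 = 6 − 1·5 = 6 − (11 − 1·6) = −11 + 2·6 = −11 + 2·(28 − 2·11) = 2·28 − 5·11 = 2·28 − 5·(95 − 3·28) = −5·95 + 17·28 = −5·95 + 17·(123 − 1·95) = 17·123 − 22·95 = 17·123 − 22·(218 − 1·123) = −22·218 + 39·123 = −22·218 + 39·(341 − 1·218) = 39·341 − 61·218; that is, 218·(-61) + 341·39 = 1.
Multiplying through by 66: x = (-61)·66 = -4026, y = 39·66 = 2574 is a solution.
Adding 12·341 to x and subtracting 12·218 from y gives the tidier solution (66, -42).
Check: 436·66 + 682·(-42) = 28776 − 28644 = 132. ✓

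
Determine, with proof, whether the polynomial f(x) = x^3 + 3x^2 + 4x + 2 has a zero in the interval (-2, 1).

f(-2) = -2 and f(1) = 10, which have opposite signs.
As a polynomial, f is continuous on every closed interval.
By the Intermediate Value Theorem f must vanish at some point of (-2, 1).

Yes, f has a root in the interval.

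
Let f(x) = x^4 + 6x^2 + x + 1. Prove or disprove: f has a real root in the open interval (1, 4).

The endpoint values f(1) = 9 and f(4) = 357 are both positive. Claim: f(x) > 0 for every x in (1, 4).
Substitute x = 1 + u, where 0 < u < 3 on the interval. Expanding, f(1 + u) = u^4 + 4u^3 + 12u^2 + 17u + 9.
All 5 nonzero coefficients of this polynomial in u are positive; hence for u > 0 the value is a sum of positive terms (the constant 9 among them).
So f is strictly positive on (1, 4); no root exists in the interval.

No such root exists.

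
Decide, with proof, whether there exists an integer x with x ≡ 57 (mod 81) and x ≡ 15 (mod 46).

x = 705

gcd(81, 46) = 1, so the Chinese Remainder Theorem guarantees exactly one residue class mod 3726 satisfying both.
Write x = 57 + 81t and require 57 + 81t ≡ 15 (mod 46), i.e. 81t ≡ 4 (mod 46).
81 ≡ 35 (mod 46), so this reads 35t ≡ 4 (mod 46). To invert 35 modulo 46: 46 = 1·35 + 11, 35 = 3·11 + 2, 11 = 5·2 + 1, 2 = 2·1 + 0, and unwinding, 1 = 11 − 5·2 = 11 − 5·(35 − 3·11) = −5·35 + 16·11 = −5·35 + 16·(46 − 1·35) = 16·46 − 21·35. Thus 35⁻¹ ≡ -21 ≡ 25 (mod 46).
Therefore t ≡ 25·4 = 100 ≡ 8 (mod 46).
With t = 8: x = 57 + 81·8 = 705.
Indeed 705 ≡ 57 (mod 81) and 705 ≡ 15 (mod 46).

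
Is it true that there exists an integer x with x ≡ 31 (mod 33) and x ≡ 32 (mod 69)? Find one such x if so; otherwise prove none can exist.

No such integer exists.

Both moduli are multiples of 3 = gcd(33, 69), so any solution would satisfy x ≡ 31 and x ≡ 32 modulo 3 simultaneously.
But 31 mod 3 = 1 while 32 mod 3 = 2, a contradiction.
Therefore no such x exists.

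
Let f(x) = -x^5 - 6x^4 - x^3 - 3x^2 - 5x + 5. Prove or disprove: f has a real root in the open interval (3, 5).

No.

f(3) = -793 and f(5) = -7095, both negative, so a sign-change argument is unavailable; we show f keeps this sign on the whole interval.
Shift to the endpoint 3: with x = 3 + u (0 < u < 2), one computes f(3 + u) = -u^5 - 21u^4 - 163u^3 - 606u^2 - 1103u - 793.
The nonzero coefficients here are all negative, so for u > 0 every term is negative (or zero), and the constant term -793 is strictly negative.
Therefore f(x) < 0 throughout (3, 5), and f has no zero there.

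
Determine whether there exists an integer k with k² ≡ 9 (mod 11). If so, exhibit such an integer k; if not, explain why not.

k = 8

Take k = 8. Then 8² = 64 = 5·11 + 9, so 8² ≡ 9 (mod 11).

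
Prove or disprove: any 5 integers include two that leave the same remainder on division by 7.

No; for instance {29, 30, 31, 32, 33} is a counterexample.

Consider the 5 integers 29, 30, …, 33. They lie in distinct residue classes modulo 7, since 5 ≤ 7.
Hence this collection has no pair with equal remainders mod 7, disproving the claim.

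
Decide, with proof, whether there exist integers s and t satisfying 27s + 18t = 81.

gcd(27, 18) = 9, and 9 divides 81, so integer solutions exist.
Dividing through by 9 reduces the equation to 3s + 2t = 9.
Euclidean algorithm: 3 = 1·2 + 1, 2 = 2·1 + 0.
Unwinding: 1 = 3 − 1·2, i.e. 3·1 + 2·(-1) = 1.
Scaling by 9 gives the particular solution (s, t) = (9, -9).
Subtracting 4·2 from s and adding 4·3 to t gives the tidier solution (1, 3).
Check: 27·1 + 18·3 = 27 + 54 = 81. ✓

s = 1, t = 3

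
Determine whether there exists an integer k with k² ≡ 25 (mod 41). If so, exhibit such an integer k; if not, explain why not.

Take k = 36. Then 36² = 1296 = 31·41 + 25, so 36² ≡ 25 (mod 41).

k = 36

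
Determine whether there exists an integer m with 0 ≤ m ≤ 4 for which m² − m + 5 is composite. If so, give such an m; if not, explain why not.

No, no such integer m in that range exists.

The values for m = 0, 1, …, 4 are 5, 5, 7, 11, 17, and each of these is prime.
So no value in the range makes the expression composite.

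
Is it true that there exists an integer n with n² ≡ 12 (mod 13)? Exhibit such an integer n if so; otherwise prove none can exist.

n = 8

n = 8 works: 8² = 64, and 64 − 12 = 52 = 4·13.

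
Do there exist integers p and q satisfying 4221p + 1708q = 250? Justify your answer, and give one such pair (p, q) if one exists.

Any value of 4221p + 1708q is a multiple of gcd(4221, 1708) = 7.
But 250 = 7·35 + 5, so 7 ∤ 250.
Therefore 4221p + 1708q = 250 has no solution in integers.

No such integers exist.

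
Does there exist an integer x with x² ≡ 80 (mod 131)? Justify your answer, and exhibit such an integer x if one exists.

Take x = 39. Then 39² = 1521 = 11·131 + 80, so 39² ≡ 80 (mod 131).

x = 39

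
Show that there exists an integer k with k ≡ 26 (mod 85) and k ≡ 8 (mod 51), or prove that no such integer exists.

There is no such integer.

Both moduli are multiples of 17 = gcd(85, 51), so any solution would satisfy k ≡ 26 and k ≡ 8 modulo 17 simultaneously.
However 26 ≡ 9 and 8 ≡ 8 (mod 17), and 9 ≠ 8.
So no integer satisfies both congruences.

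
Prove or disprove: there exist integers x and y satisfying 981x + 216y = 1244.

No, no such integers exist.

gcd(981, 216) = 9, so every integer of the form 981x + 216y is a multiple of 9.
But 1244 = 9·138 + 2, so 9 ∤ 1244.
Therefore 981x + 216y = 1244 has no solution in integers.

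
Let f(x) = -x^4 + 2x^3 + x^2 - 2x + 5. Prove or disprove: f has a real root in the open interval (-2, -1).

Yes, f has a root in the interval.

f(-2) = -19 and f(-1) = 5, which have opposite signs.
Since f is a polynomial it is continuous on [-2, -1].
By the Intermediate Value Theorem f must vanish at some point of (-2, -1).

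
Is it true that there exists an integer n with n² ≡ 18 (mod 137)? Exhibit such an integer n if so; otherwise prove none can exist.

Take n = 44. Then 44² = 1936 = 14·137 + 18, so 44² ≡ 18 (mod 137).

n = 44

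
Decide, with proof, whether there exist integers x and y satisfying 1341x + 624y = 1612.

gcd(1341, 624) = 3, so every integer of the form 1341x + 624y is a multiple of 3.
But 1612 = 3·537 + 1, so 3 ∤ 1612.
Hence no integers x, y satisfy the equation.

There are no such integers.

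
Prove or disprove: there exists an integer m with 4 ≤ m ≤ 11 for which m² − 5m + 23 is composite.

No such integer m in that range exists.

The values for m = 4, 5, …, 11 are 19, 23, 29, 37, 47, 59, 73, 89, and each of these is prime.
So no value in the range makes the expression composite.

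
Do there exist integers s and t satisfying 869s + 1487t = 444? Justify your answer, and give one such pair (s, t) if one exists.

s = 750, t = -438

Since gcd(869, 1487) = 1, every integer is an integer combination of 869 and 1487.
Dividing repeatedly: 1487 = 1·869 + 618, 869 = 1·618 + 251, 618 = 2·251 + 116, 251 = 2·116 + 19, 116 = 6·19 + 2, 19 = 9·2 + 1, 2 = 2·1 + 0.
Back-substituting, 1 = 19 − 9·2 = 19 − 9·(116 − 6·19) = −9·116 + 55·19 = −9·116 + 55·(251 − 2·116) = 55·251 − 119·116 = 55·251 − 119·(618 − 2·251) = −119·618 + 293·251 = −119·618 + 293·(869 − 1·618) = 293·869 − 412·618 = 293·869 − 412·(1487 − 1·869) = −412·1487 + 705·869; that is, 869·705 + 1487·(-412) = 1.
Times 444: 869·313020 + 1487·(-182928) = 444, so (313020, -182928) solves it.
Shifting by a multiple of (1487, −869) keeps it a solution: s = 313020 − 210·1487 = 750, t = -182928 + 210·869 = -438.
Check: 869·750 + 1487·(-438) = 651750 − 651306 = 444. ✓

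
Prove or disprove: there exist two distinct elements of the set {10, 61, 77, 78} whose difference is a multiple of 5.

No such pair exists.

Two integers differ by a multiple of 5 exactly when they have the same residue mod 5. The residues are 10↦0, 61↦1, 77↦2, 78↦3.
No residue repeats among the 4 elements, so no pair has difference ≡ 0 (mod 5).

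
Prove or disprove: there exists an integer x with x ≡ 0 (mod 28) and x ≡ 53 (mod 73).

The moduli 28 and 73 are coprime, so by the Chinese Remainder Theorem a unique solution modulo 2044 exists.
Write x = 0 + 28t and require 0 + 28t ≡ 53 (mod 73), i.e. 28t ≡ 53 (mod 73).
Note 28·60 = 1680 ≡ 1 (mod 73) (as 1680 − 1 = 23·73), so 28⁻¹ ≡ 60.
Multiplying by 60: t ≡ 60·53 = 3180 ≡ 41 (mod 73).
Taking t = 41 gives x = 0 + 28·41 = 1148.
Indeed 1148 ≡ 0 (mod 28) and 1148 ≡ 53 (mod 73).

x = 1148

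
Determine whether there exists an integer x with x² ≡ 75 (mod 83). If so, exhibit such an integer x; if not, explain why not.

x = 65

Take x = 65. Then 65² = 4225 = 50·83 + 75, so 65² ≡ 75 (mod 83).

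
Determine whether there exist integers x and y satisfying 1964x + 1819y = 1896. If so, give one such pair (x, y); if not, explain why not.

Since gcd(1964, 1819) = 1, every integer is an integer combination of 1964 and 1819.
Run the Euclidean algorithm on 1964 and 1819: 1964 = 1·1819 + 145, 1819 = 12·145 + 79, 145 = 1·79 + 66, 79 = 1·66 + 13, 66 = 5·13 + 1, 13 = 13·1 + 0.
Working back up the chain: 1 = 66 − 5·13 = 66 − 5·(79 − 1·66) = −5·79 + 6·66 = −5·79 + 6·(145 − 1·79) = 6·145 − 11·79 = 6·145 − 11·(1819 − 12·145) = −11·1819 + 138·145 = −11·1819 + 138·(1964 − 1·1819) = 138·1964 − 149·1819. So 1964·138 + 1819·(-149) = 1.
Multiplying through by 1896: x = 138·1896 = 261648, y = (-149)·1896 = -282504 is a solution.
Subtracting 143·1819 from x and adding 143·1964 to y gives the tidier solution (1531, -1652).
Check: 1964·1531 + 1819·(-1652) = 3006884 − 3004988 = 1896. ✓

x = 1531, y = -1652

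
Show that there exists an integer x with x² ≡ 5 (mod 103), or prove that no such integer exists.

No, no such integer exists.

103 is prime, so by Euler's criterion 5 is a square mod 103 iff 5^((103−1)/2) = 5^51 ≡ 1 (mod 103).
Squaring successively (mod 103): 5^2 = 25 ≡ 25; 5^4 ≡ 25² = 625 ≡ 7; 5^8 ≡ 7² = 49 ≡ 49; 5^16 ≡ 49² = 2401 ≡ 32; 5^32 ≡ 32² = 1024 ≡ 97.
Since 51 = 32 + 16 + 2 + 1, 5^51 ≡ 97 · 32 · 25 · 5; multiplying out mod 103: 97·32 = 3104 ≡ 14, then 14·25 = 350 ≡ 41, then 41·5 = 205 ≡ 102. Thus 5^51 ≡ 102 ≡ −1 (mod 103).
By Euler's criterion 5 is a quadratic non-residue mod 103: no x satisfies x² ≡ 5 (mod 103).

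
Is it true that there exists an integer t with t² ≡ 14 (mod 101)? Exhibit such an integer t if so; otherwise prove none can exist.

Take t = 32. Then 32² = 1024 = 10·101 + 14, so 32² ≡ 14 (mod 101).

t = 32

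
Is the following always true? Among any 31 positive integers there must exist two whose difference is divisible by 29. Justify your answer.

Partition the integers by their residue mod 29; there are 29 classes.
Since 31 > 29, two of the 31 integers must share a residue class by the pigeonhole principle; call them a and b.
Then a ≡ b (mod 29), i.e. 29 ∣ (a − b).

Yes.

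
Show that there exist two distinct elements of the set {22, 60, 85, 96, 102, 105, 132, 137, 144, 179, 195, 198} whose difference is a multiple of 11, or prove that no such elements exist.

22 mod 11 = 0 and 132 mod 11 = 0, so 132 − 22 = 110 = 10·11.

The pair (22, 132) works.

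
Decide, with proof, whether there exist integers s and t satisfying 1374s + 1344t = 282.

Since gcd(1374, 1344) = 6 and 282 = 6·47, Bézout's identity guarantees a solution.
Dividing through by 6 reduces the equation to 229s + 224t = 47.
Euclidean algorithm: 229 = 1·224 + 5, 224 = 44·5 + 4, 5 = 1·4 + 1, 4 = 4·1 + 0.
Back-substituting, 1 = 5 − 1·4 = 5 − (224 − 44·5) = −224 + 45·5 = −224 + 45·(229 − 1·224) = 45·229 − 46·224; that is, 229·45 + 224·(-46) = 1.
Scaling by 47 gives the particular solution (s, t) = (2115, -2162).
Shifting by a multiple of (224, −229) keeps it a solution: s = 2115 − 9·224 = 99, t = -2162 + 9·229 = -101.
Indeed 1374·99 + 1344·(-101) = 136026 − 135744 = 282.

s = 99, t = -101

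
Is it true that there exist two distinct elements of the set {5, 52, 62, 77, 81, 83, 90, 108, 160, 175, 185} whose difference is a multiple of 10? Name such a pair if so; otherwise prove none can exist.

Reduce each element mod 10: 5↦5, 52↦2, 62↦2, 77↦7, 81↦1, 83↦3, 90↦0, 108↦8, 160↦0, 175↦5, 185↦5. The residue 5 repeats (at 5 and 175), and 175 − 5 = 170 = 17·10.

The pair (5, 175) works.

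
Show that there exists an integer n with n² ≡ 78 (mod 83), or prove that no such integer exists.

n = 24 works: 24² = 576, and 576 − 78 = 498 = 6·83.

n = 24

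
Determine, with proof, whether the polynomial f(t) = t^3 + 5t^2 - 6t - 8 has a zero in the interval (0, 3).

Yes, f has a root in the interval.

f(0) = -8 and f(3) = 46, which have opposite signs.
Since f is a polynomial it is continuous on [0, 3].
By the Intermediate Value Theorem, f takes the value 0 somewhere in the open interval.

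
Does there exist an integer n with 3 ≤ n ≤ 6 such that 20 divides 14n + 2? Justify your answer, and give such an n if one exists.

The values of 14n + 2 for n = 3, 4, 5, 6 are 44, 58, 72, 86; reduced mod 20 these are 4, 18, 12, 6.
Since 0 is absent from this list, 20 ∤ 14n + 2 for every n with 3 ≤ n ≤ 6.

No, no such integer n in that range exists.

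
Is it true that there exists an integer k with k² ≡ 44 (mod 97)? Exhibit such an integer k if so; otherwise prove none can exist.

k = 74

k = 74 works: 74² = 5476, and 5476 − 44 = 5432 = 56·97.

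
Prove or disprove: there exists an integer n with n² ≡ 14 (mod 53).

There is no such integer.

53 is prime, so by Euler's criterion 14 is a square mod 53 iff 14^((53−1)/2) = 14^26 ≡ 1 (mod 53).
Repeated squaring mod 53: 14^2 = 196 ≡ 37; 14^4 ≡ 37² = 1369 ≡ 44; 14^8 ≡ 44² = 1936 ≡ 28; 14^16 ≡ 28² = 784 ≡ 42.
Since 26 = 16 + 8 + 2, 14^26 ≡ 42 · 28 · 37; multiplying out mod 53: 42·28 = 1176 ≡ 10, then 10·37 = 370 ≡ 52. Thus 14^26 ≡ 52 ≡ −1 (mod 53).
The value −1 means 14 is a non-residue modulo 53, so n² ≡ 14 (mod 53) is impossible.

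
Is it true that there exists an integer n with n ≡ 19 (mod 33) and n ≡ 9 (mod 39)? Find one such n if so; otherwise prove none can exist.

gcd(33, 39) = 3. If n ≡ 19 (mod 33) and n ≡ 9 (mod 39), then n ≡ 19 (mod 3) and n ≡ 9 (mod 3).
However 19 ≡ 1 and 9 ≡ 0 (mod 3), and 1 ≠ 0.
So no integer satisfies both congruences.

No, no such integer exists.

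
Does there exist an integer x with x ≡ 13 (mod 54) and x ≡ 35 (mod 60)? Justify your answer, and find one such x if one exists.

Reduce both congruences modulo 6, which divides 54 and 60: they say x ≡ 13 (mod 6) and x ≡ 35 (mod 6).
These are incompatible: 13 − 35 = -22 is not divisible by 6.
Therefore no such x exists.

No, no such integer exists.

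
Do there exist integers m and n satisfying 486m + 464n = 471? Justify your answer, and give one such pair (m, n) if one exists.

Both 486 and 464 are divisible by gcd(486, 464) = 2, hence so is any combination 486m + 464n.
But 471 is not a multiple of 2 (it leaves remainder 1).
So the equation is unsolvable over ℤ.

No such integers exist.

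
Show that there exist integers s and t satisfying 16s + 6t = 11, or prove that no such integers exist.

gcd(16, 6) = 2, so every integer of the form 16s + 6t is a multiple of 2.
But 11 = 2·5 + 1, so 2 ∤ 11.
Therefore 16s + 6t = 11 has no solution in integers.

No such integers exist.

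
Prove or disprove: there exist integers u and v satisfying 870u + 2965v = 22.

No such integers exist.

gcd(870, 2965) = 5, so every integer of the form 870u + 2965v is a multiple of 5.
But 22 is not a multiple of 5 (it leaves remainder 2).
Therefore 870u + 2965v = 22 has no solution in integers.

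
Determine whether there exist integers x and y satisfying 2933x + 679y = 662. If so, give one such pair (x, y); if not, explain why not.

gcd(2933, 679) = 7, so every integer of the form 2933x + 679y is a multiple of 7.
However 662 leaves remainder 4 on division by 7.
Hence no integers x, y satisfy the equation.

There are no such integers.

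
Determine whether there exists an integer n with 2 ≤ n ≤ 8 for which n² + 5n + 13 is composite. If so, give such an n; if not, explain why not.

At n = 4: 4² + 5·4 + 13 = 49 = 7·7, which is composite.

n = 4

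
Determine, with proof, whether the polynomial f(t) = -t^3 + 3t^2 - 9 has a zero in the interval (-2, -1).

f(-2) = 11 and f(-1) = -5, which have opposite signs.
Since f is a polynomial it is continuous on [-2, -1].
By the Intermediate Value Theorem f must vanish at some point of (-2, -1).

Such a root exists.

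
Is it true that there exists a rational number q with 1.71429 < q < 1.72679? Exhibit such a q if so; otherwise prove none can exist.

Look for a denominator N such that an integer falls strictly between N·1.71429 and N·1.72679. N = 18 works: 18·1.71429 = 30.85722 < 31 < 31.08222 = 18·1.72679.
So q = 31/18 works: it is a ratio of integers, and dividing 18·1.71429 < 31 < 18·1.72679 through by 18 gives 1.71429 < 31/18 < 1.72679.

q = 31/18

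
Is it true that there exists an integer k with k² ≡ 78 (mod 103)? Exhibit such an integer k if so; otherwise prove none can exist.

No such integer exists.

103 is prime, so by Euler's criterion 78 is a square mod 103 iff 78^((103−1)/2) = 78^51 ≡ 1 (mod 103).
Squaring successively (mod 103): 78^2 = 6084 ≡ 7; 78^4 ≡ 7² = 49 ≡ 49; 78^8 ≡ 49² = 2401 ≡ 32; 78^16 ≡ 32² = 1024 ≡ 97; 78^32 ≡ 97² = 9409 ≡ 36.
Since 51 = 32 + 16 + 2 + 1, 78^51 ≡ 36 · 97 · 7 · 78; multiplying out mod 103: 36·97 = 3492 ≡ 93, then 93·7 = 651 ≡ 33, then 33·78 = 2574 ≡ 102. Thus 78^51 ≡ 102 ≡ −1 (mod 103).
By Euler's criterion 78 is a quadratic non-residue mod 103: no k satisfies k² ≡ 78 (mod 103).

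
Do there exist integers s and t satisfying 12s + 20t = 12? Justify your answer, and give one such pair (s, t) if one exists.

s = 1, t = 0

Since gcd(12, 20) = 4 and 12 = 4·3, Bézout's identity guarantees a solution.
Dividing through by 4 reduces the equation to 3s + 5t = 3.
Dividing repeatedly: 5 = 1·3 + 2, 3 = 1·2 + 1, 2 = 2·1 + 0.
Back-substituting, 1 = 3 − 1·2 = 3 − (5 − 1·3) = −5 + 2·3; that is, 3·2 + 5·(-1) = 1.
Times 3: 3·6 + 5·(-3) = 3, so (6, -3) solves it.
Shifting by a multiple of (5, −3) keeps it a solution: s = 6 − 1·5 = 1, t = -3 + 1·3 = 0.
Check: 12·1 + 20·0 = 12 + 0 = 12. ✓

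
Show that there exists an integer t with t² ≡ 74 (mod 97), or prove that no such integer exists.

There is no such integer.

Apply Euler's criterion with the prime 97: 74 is a quadratic residue iff 74^48 ≡ 1 (mod 97), and a non-residue iff it is ≡ −1.
Squaring successively (mod 97): 74^2 = 5476 ≡ 44; 74^4 ≡ 44² = 1936 ≡ 93; 74^8 ≡ 93² = 8649 ≡ 16; 74^16 ≡ 16² = 256 ≡ 62; 74^32 ≡ 62² = 3844 ≡ 61.
Since 48 = 32 + 16, 74^48 ≡ 61 · 62; multiplying out mod 97: 61·62 = 3782 ≡ 96. Thus 74^48 ≡ 96 ≡ −1 (mod 97).
The value −1 means 74 is a non-residue modulo 97, so t² ≡ 74 (mod 97) is impossible.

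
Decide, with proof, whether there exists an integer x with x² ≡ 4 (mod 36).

x = 2

Take x = 2. Then 2² = 4, and since 0 ≤ 4 < 36 this is already reduced: 2² ≡ 4 (mod 36).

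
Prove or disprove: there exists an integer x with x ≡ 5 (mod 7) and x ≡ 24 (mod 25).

gcd(7, 25) = 1, so the Chinese Remainder Theorem guarantees exactly one residue class mod 175 satisfying both.
Any solution of the first congruence is x = 5 + 7t; substituting into the second, 7t ≡ 24 − 5 ≡ 19 (mod 25).
To invert 7 modulo 25: 25 = 3·7 + 4, 7 = 1·4 + 3, 4 = 1·3 + 1, 3 = 3·1 + 0, and unwinding, 1 = 4 − 1·3 = 4 − (7 − 1·4) = −7 + 2·4 = −7 + 2·(25 − 3·7) = 2·25 − 7·7. Thus 7⁻¹ ≡ -7 ≡ 18 (mod 25).
Therefore t ≡ 18·19 = 342 ≡ 17 (mod 25).
With t = 17: x = 5 + 7·17 = 124.
Verify: 124 = 17·7 + 5 and 124 = 4·25 + 24. ✓

x = 124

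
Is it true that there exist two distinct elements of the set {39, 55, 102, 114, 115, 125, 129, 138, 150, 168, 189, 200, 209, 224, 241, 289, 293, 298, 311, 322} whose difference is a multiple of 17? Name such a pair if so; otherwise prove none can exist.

Both 39 and 209 leave remainder 5 on division by 17; their difference 170 = 10·17 is a multiple of 17.

Yes: 39 and 209.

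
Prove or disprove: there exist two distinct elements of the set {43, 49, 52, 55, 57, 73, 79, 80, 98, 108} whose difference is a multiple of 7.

Both 43 and 57 leave remainder 1 on division by 7; their difference 14 = 2·7 is a multiple of 7.

Yes: 43 and 57.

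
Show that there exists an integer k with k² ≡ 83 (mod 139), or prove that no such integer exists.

k = 19

Take k = 19. Then 19² = 361 = 2·139 + 83, so 19² ≡ 83 (mod 139).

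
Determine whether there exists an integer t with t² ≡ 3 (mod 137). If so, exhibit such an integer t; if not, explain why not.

Apply Euler's criterion with the prime 137: 3 is a quadratic residue iff 3^68 ≡ 1 (mod 137), and a non-residue iff it is ≡ −1.
Repeated squaring mod 137: 3^2 = 9 ≡ 9; 3^4 ≡ 9² = 81 ≡ 81; 3^8 ≡ 81² = 6561 ≡ 122; 3^16 ≡ 122² = 14884 ≡ 88; 3^32 ≡ 88² = 7744 ≡ 72; 3^64 ≡ 72² = 5184 ≡ 115.
Since 68 = 64 + 4, 3^68 ≡ 115 · 81; multiplying out mod 137: 115·81 = 9315 ≡ 136. Thus 3^68 ≡ 136 ≡ −1 (mod 137).
By Euler's criterion 3 is a quadratic non-residue mod 137: no t satisfies t² ≡ 3 (mod 137).

There is no such integer.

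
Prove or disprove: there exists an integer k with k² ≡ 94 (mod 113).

113 is prime, so by Euler's criterion 94 is a square mod 113 iff 94^((113−1)/2) = 94^56 ≡ 1 (mod 113).
Repeated squaring mod 113: 94^2 = 8836 ≡ 22; 94^4 ≡ 22² = 484 ≡ 32; 94^8 ≡ 32² = 1024 ≡ 7; 94^16 ≡ 7² = 49 ≡ 49; 94^32 ≡ 49² = 2401 ≡ 28.
Since 56 = 32 + 16 + 8, 94^56 ≡ 28 · 49 · 7; multiplying out mod 113: 28·49 = 1372 ≡ 16, then 16·7 = 112 ≡ 112. Thus 94^56 ≡ 112 ≡ −1 (mod 113).
By Euler's criterion 94 is a quadratic non-residue mod 113: no k satisfies k² ≡ 94 (mod 113).

No such integer exists.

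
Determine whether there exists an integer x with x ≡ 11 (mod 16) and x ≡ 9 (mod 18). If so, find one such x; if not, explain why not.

x = 27

Here gcd(16, 18) = 2, and both 11 and 9 leave remainder 1 mod 2, so the system is consistent.
Step through x = 11, 11 + 16, 11 + 2·16, …: the values 11, 27 reduce mod 18 to 11, 9. The value 27 hits 9.
Verify: 27 = 1·16 + 11 and 27 = 1·18 + 9. ✓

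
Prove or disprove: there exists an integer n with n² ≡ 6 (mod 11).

Squares mod 11 repeat after n = 5 (as (−n)² = n²); for n = 0..5 they are 0, 1, 4, 9, 5, 3.
So the quadratic residues mod 11 are {0, 1, 3, 4, 5, 9}, and 6 is not among them.
Hence no integer n has n² ≡ 6 (mod 11).

There is no such integer.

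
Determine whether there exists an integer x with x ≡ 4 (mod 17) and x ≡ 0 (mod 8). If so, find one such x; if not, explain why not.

x = 72

The moduli 17 and 8 are coprime, so by the Chinese Remainder Theorem a unique solution modulo 136 exists.
Write x = 4 + 17t and require 4 + 17t ≡ 0 (mod 8), i.e. 17t ≡ 4 (mod 8).
17 ≡ 1 (mod 8), so this reads 1t ≡ 4 (mod 8). So t ≡ 4 (mod 8).
With t = 4: x = 4 + 17·4 = 72.
Check: 72 mod 17 = 4, 72 mod 8 = 0. ✓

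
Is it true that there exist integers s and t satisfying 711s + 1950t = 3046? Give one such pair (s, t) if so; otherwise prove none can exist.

No, no such integers exist.

Any value of 711s + 1950t is a multiple of gcd(711, 1950) = 3.
However 3046 leaves remainder 1 on division by 3.
Therefore 711s + 1950t = 3046 has no solution in integers.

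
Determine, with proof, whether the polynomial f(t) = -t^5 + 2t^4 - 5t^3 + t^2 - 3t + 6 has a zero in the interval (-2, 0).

No such root exists.

The endpoint values f(-2) = 120 and f(0) = 6 are both positive. Claim: f(t) > 0 for every t in (-2, 0).
Substitute t = −u, where 0 < u < 2 on the interval. Expanding, f(−u) = u^5 + 2u^4 + 5u^3 + u^2 + 3u + 6.
All 6 nonzero coefficients of this polynomial in u are positive; hence for u > 0 the value is a sum of positive terms (the constant 6 among them).
Therefore f(t) > 0 throughout (-2, 0), and f has no zero there.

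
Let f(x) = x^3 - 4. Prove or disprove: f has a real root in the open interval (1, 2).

Such a root exists.

f(1) = -3 and f(2) = 4, which have opposite signs.
f is continuous everywhere (it is a polynomial), in particular on [1, 2].
By the Intermediate Value Theorem, f takes the value 0 somewhere in the open interval.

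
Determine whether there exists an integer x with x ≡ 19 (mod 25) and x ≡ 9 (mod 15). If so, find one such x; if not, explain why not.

x = 69

gcd(25, 15) = 5. A simultaneous solution exists iff 19 ≡ 9 (mod 5); here 19 mod 5 = 4 = 9 mod 5, so it does.
Step through x = 19, 19 + 25, 19 + 2·25, …: the values 19, 44, 69 reduce mod 15 to 4, 14, 9. The value 69 hits 9.
Verify: 69 = 2·25 + 19 and 69 = 4·15 + 9. ✓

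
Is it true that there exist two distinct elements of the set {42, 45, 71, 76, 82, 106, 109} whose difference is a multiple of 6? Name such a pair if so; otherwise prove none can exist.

The pair (76, 82) works.

Reduce each element mod 6: 42↦0, 45↦3, 71↦5, 76↦4, 82↦4, 106↦4, 109↦1. The residue 4 repeats (at 76 and 82), and 82 − 76 = 6 = 1·6.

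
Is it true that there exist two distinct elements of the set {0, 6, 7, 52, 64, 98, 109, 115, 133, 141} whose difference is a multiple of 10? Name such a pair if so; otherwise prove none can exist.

Residues mod 10: 0↦0, 6↦6, 7↦7, 52↦2, 64↦4, 98↦8, 109↦9, 115↦5, 133↦3, 141↦1.
All 10 residues are distinct, so no two elements differ by a multiple of 10.

No such pair exists.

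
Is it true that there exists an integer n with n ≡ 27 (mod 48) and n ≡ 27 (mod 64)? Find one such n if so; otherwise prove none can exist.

n = 27

gcd(48, 64) = 16. A simultaneous solution exists iff 27 ≡ 27 (mod 16); here 27 mod 16 = 11 = 27 mod 16, so it does.
In fact n = 27 itself already satisfies 27 mod 64 = 27.
Indeed 27 ≡ 27 (mod 48) and 27 ≡ 27 (mod 64).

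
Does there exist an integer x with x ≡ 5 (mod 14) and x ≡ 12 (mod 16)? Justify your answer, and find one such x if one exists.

No such integer exists.

Reduce both congruences modulo 2, which divides 14 and 16: they say x ≡ 5 (mod 2) and x ≡ 12 (mod 2).
These are incompatible: 5 − 12 = -7 is not divisible by 2.
Hence the system has no solution.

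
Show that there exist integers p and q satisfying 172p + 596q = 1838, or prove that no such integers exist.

There are no such integers.

gcd(172, 596) = 4, so every integer of the form 172p + 596q is a multiple of 4.
However 1838 leaves remainder 2 on division by 4.
Therefore 172p + 596q = 1838 has no solution in integers.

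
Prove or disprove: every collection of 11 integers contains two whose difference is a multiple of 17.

Try 11 consecutive integers, 45, 46, …, 55. Their remainders mod 17 are 11, 12, 13, 14, 15, 16, 0, 1, 2, 3, 4 — pairwise different, as any 11 ≤ 17 consecutive integers have distinct residues.
No two share a residue, so no pair has difference divisible by 17; the claim fails for this set.

No; for instance {45, 46, 47, 48, 49, 50, 51, 52, 53, 54, 55} is a counterexample.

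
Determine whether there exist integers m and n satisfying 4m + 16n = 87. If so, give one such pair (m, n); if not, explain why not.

No, no such integers exist.

gcd(4, 16) = 4, so every integer of the form 4m + 16n is a multiple of 4.
But 87 = 4·21 + 3, so 4 ∤ 87.
Hence no integers m, n satisfy the equation.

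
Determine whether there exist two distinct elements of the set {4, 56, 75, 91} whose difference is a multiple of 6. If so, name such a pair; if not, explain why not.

There is no such pair.

Residues mod 6: 4↦4, 56↦2, 75↦3, 91↦1.
All 4 residues are distinct, so no two elements differ by a multiple of 6.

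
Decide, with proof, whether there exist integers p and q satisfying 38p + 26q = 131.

There are no such integers.

Any value of 38p + 26q is a multiple of gcd(38, 26) = 2.
However 131 leaves remainder 1 on division by 2.
Therefore 38p + 26q = 131 has no solution in integers.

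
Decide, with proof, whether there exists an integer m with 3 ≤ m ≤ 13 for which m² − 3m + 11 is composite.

m = 13

At m = 13: 13² − 3·13 + 11 = 141 = 3·47, which is composite.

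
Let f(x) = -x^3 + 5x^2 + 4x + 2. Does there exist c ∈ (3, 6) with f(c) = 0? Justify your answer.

Yes, f has a root in the interval.

f(3) = 32 and f(6) = -10, which have opposite signs.
f is continuous everywhere (it is a polynomial), in particular on [3, 6].
By the Intermediate Value Theorem, f takes the value 0 somewhere in the open interval.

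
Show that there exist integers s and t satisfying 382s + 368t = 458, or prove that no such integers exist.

gcd(382, 368) = 2, and 2 divides 458, so integer solutions exist.
Dividing through by 2 reduces the equation to 191s + 184t = 229.
Run the Euclidean algorithm on 191 and 184: 191 = 1·184 + 7, 184 = 26·7 + 2, 7 = 3·2 + 1, 2 = 2·1 + 0.
Working back up the chain: 1 = 7 − 3·2 = 7 − 3·(184 − 26·7) = −3·184 + 79·7 = −3·184 + 79·(191 − 1·184) = 79·191 − 82·184. So 191·79 + 184·(-82) = 1.
Multiplying through by 229: s = 79·229 = 18091, t = (-82)·229 = -18778 is a solution.
The general solution is s = 18091 + 184k, t = -18778 − 191k; taking k = -98 gives the smaller pair s = 59, t = -60.
Check: 382·59 + 368·(-60) = 22538 − 22080 = 458. ✓

s = 59, t = -60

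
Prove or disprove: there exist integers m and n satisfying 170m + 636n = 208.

Since gcd(170, 636) = 2 and 208 = 2·104, Bézout's identity guarantees a solution.
Dividing through by 2 reduces the equation to 85m + 318n = 104.
Euclidean algorithm: 318 = 3·85 + 63, 85 = 1·63 + 22, 63 = 2·22 + 19, 22 = 1·19 + 3, 19 = 6·3 + 1, 3 = 3·1 + 0.
Unwinding: 1 = 19 − 6·3 = 19 − 6·(22 − 1·19) = −6·22 + 7·19 = −6·22 + 7·(63 − 2·22) = 7·63 − 20·22 = 7·63 − 20·(85 − 1·63) = −20·85 + 27·63 = −20·85 + 27·(318 − 3·85) = 27·318 − 101·85, i.e. 85·(-101) + 318·27 = 1.
Times 104: 85·(-10504) + 318·2808 = 104, so (-10504, 2808) solves it.
Adding 34·318 to m and subtracting 34·85 from n gives the tidier solution (308, -82).
Indeed 170·308 + 636·(-82) = 52360 − 52152 = 208.

m = 308, n = -82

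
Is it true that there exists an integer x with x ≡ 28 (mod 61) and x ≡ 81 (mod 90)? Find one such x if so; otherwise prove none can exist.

x = 1431

The moduli 61 and 90 are coprime, so by the Chinese Remainder Theorem a unique solution modulo 5490 exists.
Write x = 28 + 61t and require 28 + 61t ≡ 81 (mod 90), i.e. 61t ≡ 53 (mod 90).
Note 61·31 = 1891 ≡ 1 (mod 90) (as 1891 − 1 = 21·90), so 61⁻¹ ≡ 31.
Therefore t ≡ 31·53 = 1643 ≡ 23 (mod 90).
With t = 23: x = 28 + 61·23 = 1431.
Verify: 1431 = 23·61 + 28 and 1431 = 15·90 + 81. ✓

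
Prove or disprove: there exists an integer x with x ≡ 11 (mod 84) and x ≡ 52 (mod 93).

Both moduli are multiples of 3 = gcd(84, 93), so any solution would satisfy x ≡ 11 and x ≡ 52 modulo 3 simultaneously.
These are incompatible: 11 − 52 = -41 is not divisible by 3.
Therefore no such x exists.

No, no such integer exists.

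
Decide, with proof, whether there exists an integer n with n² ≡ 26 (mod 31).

No, no such integer exists.

31 is prime, so by Euler's criterion 26 is a square mod 31 iff 26^((31−1)/2) = 26^15 ≡ 1 (mod 31).
Repeated squaring mod 31: 26^2 = 676 ≡ 25; 26^4 ≡ 25² = 625 ≡ 5; 26^8 ≡ 5² = 25 ≡ 25.
Since 15 = 8 + 4 + 2 + 1, 26^15 ≡ 25 · 5 · 25 · 26; multiplying out mod 31: 25·5 = 125 ≡ 1, then 1·25 = 25 ≡ 25, then 25·26 = 650 ≡ 30. Thus 26^15 ≡ 30 ≡ −1 (mod 31).
By Euler's criterion 26 is a quadratic non-residue mod 31: no n satisfies n² ≡ 26 (mod 31).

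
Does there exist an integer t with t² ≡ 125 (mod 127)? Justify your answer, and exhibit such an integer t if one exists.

There is no such integer.

127 is prime, so by Euler's criterion 125 is a square mod 127 iff 125^((127−1)/2) = 125^63 ≡ 1 (mod 127).
Squaring successively (mod 127): 125^2 = 15625 ≡ 4; 125^4 ≡ 4² = 16 ≡ 16; 125^8 ≡ 16² = 256 ≡ 2; 125^16 ≡ 2² = 4 ≡ 4; 125^32 ≡ 4² = 16 ≡ 16.
Since 63 = 32 + 16 + 8 + 4 + 2 + 1, 125^63 ≡ 16 · 4 · 2 · 16 · 4 · 125; multiplying out mod 127: 16·4 = 64 ≡ 64, then 64·2 = 128 ≡ 1, then 1·16 = 16 ≡ 16, then 16·4 = 64 ≡ 64, then 64·125 = 8000 ≡ 126. Thus 125^63 ≡ 126 ≡ −1 (mod 127).
The value −1 means 125 is a non-residue modulo 127, so t² ≡ 125 (mod 127) is impossible.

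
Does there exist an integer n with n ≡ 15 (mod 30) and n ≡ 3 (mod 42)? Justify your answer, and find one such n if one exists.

The moduli are not coprime: gcd(30, 42) = 6. Compatibility requires 6 ∣ (3 − 15) = -12, which holds, so solutions exist.
Step through n = 15, 15 + 30, 15 + 2·30, …: the values 15, 45 reduce mod 42 to 15, 3. The value 45 hits 3.
Check: 45 mod 30 = 15, 45 mod 42 = 3. ✓

n = 45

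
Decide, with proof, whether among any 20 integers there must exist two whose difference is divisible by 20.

No, the set {28, 29, 30, 31, 32, 33, 34, 35, 36, 37, 38, 39, 40, 41, 42, 43, 44, 45, 46, 47} is a counterexample.

Try 20 consecutive integers, 28, 29, …, 47. Their remainders mod 20 are 8, 9, 10, 11, 12, 13, 14, 15, 16, 17, 18, 19, 0, 1, 2, 3, 4, 5, 6, 7 — pairwise different, as any 20 ≤ 20 consecutive integers have distinct residues.
No two share a residue, so no pair has difference divisible by 20; the claim fails for this set.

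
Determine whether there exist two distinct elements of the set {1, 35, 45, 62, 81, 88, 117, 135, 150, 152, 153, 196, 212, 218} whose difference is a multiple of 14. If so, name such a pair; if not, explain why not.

No such pair exists.

Two integers differ by a multiple of 14 exactly when they have the same residue mod 14. The residues are 1↦1, 35↦7, 45↦3, 62↦6, 81↦11, 88↦4, 117↦5, 135↦9, 150↦10, 152↦12, 153↦13, 196↦0, 212↦2, 218↦8.
No residue repeats among the 14 elements, so no pair has difference ≡ 0 (mod 14).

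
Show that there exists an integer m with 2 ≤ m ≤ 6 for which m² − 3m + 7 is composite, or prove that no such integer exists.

At m = 6: 6² − 3·6 + 7 = 25 = 5·5, which is composite.

m = 6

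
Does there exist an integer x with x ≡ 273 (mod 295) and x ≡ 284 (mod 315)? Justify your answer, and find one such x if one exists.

Reduce both congruences modulo 5, which divides 295 and 315: they say x ≡ 273 (mod 5) and x ≡ 284 (mod 5).
But 273 mod 5 = 3 while 284 mod 5 = 4, a contradiction.
Hence the system has no solution.

There is no such integer.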